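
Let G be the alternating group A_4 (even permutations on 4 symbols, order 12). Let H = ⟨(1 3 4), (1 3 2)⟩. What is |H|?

|⟨(1 3 4)⟩| = 3 and |⟨(1 3 2)⟩| = 3, so |H| is a multiple of lcm(3, 3) = 3 and divides |G| = 12.
Closing {(1 3 4), (1 3 2)} under the group operation gives all of G, so |H| = 12.

12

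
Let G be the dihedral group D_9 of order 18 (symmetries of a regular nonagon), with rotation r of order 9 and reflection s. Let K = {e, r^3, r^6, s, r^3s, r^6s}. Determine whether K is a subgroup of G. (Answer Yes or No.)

|K| = 6 divides |G| = 18, consistent with Lagrange.
K contains the identity, every element's inverse is in K, and K is closed under ·: it is a subgroup.

Yes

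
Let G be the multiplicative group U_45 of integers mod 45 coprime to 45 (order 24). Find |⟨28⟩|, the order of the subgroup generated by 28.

Compute successive powers of 28 mod 45: 28, 19, 37, 1; 28^4 ≡ 1 (mod 45).
So |⟨28⟩| = 4.

4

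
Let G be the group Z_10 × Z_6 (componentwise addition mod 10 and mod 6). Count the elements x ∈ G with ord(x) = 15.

An element (a,b) has order lcm(ord(a), ord(b)); count pairs with lcm equal to 15.
Enumerating gives 8 such elements.

8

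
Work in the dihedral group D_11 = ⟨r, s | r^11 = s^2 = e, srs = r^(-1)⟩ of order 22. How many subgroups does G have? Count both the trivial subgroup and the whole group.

14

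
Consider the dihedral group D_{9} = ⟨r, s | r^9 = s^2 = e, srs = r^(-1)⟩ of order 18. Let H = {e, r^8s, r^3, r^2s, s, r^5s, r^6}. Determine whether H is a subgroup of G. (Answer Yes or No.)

|H| = 7 does not divide |G| = 18, so by Lagrange H is not a subgroup.

No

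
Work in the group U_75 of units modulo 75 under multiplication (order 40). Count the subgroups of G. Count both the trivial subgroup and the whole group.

16

|G| = 40, so by Lagrange every subgroup order divides 40. Divisors: 1, 2, 4, 5, 8, 10, 20, 40.
Subgroups by order — order 1: 1; order 2: 3; order 4: 3; order 5: 1; order 8: 1; order 10: 3; order 20: 3; order 40: 1.
Total: 1 + 3 + 3 + 1 + 1 + 3 + 3 + 1 = 16.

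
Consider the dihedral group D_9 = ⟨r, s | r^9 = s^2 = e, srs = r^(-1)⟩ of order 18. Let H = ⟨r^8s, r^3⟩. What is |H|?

6

|⟨r^8s⟩| = 2 and |⟨r^3⟩| = 3, so |H| is a multiple of lcm(2, 3) = 6 and divides |G| = 18.
Closing under the operation: H = {e, r^3, r^6, r^2s, r^5s, r^8s}, so |H| = 6.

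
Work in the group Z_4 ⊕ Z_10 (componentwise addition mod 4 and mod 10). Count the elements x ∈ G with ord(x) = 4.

4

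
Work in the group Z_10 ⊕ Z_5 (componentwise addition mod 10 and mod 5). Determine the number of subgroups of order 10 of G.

|G| = 50 and 10 | 50, so subgroups of order 10 are possible by Lagrange.
The subgroups of order 10 are: {(0,0), (0,1), (0,2), (0,3), (0,4), (5,0), (5,1), (5,2), (5,3), (5,4)}; {(0,0), (1,0), (2,0), (3,0), (4,0), (5,0), (6,0), (7,0), (8,0), (9,0)}; {(0,0), (1,1), (2,2), (3,3), (4,4), (5,0), (6,1), (7,2), (8,3), (9,4)}; {(0,0), (1,2), (2,4), (3,1), (4,3), (5,0), (6,2), (7,4), (8,1), (9,3)}; … (6 in all).
So G has 6 subgroups of order 10.

6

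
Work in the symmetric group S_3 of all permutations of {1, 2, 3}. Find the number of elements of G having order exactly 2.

The elements of order 2 are: (2 3), (1 2), (1 3).
That's 3.

3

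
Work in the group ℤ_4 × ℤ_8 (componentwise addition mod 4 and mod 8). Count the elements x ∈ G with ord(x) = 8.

16

An element (a,b) has order lcm(ord(a), ord(b)); count pairs with lcm equal to 8.
Enumerating gives 16 such elements.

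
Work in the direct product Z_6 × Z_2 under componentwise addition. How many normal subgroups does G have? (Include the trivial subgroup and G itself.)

10

G is abelian, so every subgroup is normal.
G has 10 subgroups in total, hence 10 normal subgroups.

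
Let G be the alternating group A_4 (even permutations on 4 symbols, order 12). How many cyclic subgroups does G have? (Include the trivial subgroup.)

8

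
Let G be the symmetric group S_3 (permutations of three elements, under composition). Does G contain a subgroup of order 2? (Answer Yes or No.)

2 | 6. A subgroup of order 2 is {e, (1 2)}.

Yes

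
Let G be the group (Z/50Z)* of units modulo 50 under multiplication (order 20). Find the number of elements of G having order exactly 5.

The elements of order 5 are: 11, 21, 31, 41.
That's 4.

4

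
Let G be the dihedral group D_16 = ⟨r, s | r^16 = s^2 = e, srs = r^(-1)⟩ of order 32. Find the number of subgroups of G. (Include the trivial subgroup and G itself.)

|G| = 32, so by Lagrange every subgroup order divides 32. Divisors: 1, 2, 4, 8, 16, 32.
Subgroups by order — order 1: 1; order 2: 17; order 4: 9; order 8: 5; order 16: 3; order 32: 1.
Total: 1 + 17 + 9 + 5 + 3 + 1 = 36.

36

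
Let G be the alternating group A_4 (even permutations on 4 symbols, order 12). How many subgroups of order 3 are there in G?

4

|G| = 12 and 3 | 12, so subgroups of order 3 are possible by Lagrange.
The subgroups of order 3 are: {e, (1 2 3), (1 3 2)}; {e, (1 2 4), (1 4 2)}; {e, (1 3 4), (1 4 3)}; {e, (2 3 4), (2 4 3)}.
So G has 4 subgroups of order 3.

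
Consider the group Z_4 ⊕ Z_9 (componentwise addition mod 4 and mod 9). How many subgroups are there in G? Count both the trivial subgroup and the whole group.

9

|G| = 36, so by Lagrange every subgroup order divides 36. Divisors: 1, 2, 3, 4, 6, 9, 12, 18, 36.
Subgroups by order — order 1: 1; order 2: 1; order 3: 1; order 4: 1; order 6: 1; order 9: 1; order 12: 1; order 18: 1; order 36: 1.
Total: 1 + 1 + 1 + 1 + 1 + 1 + 1 + 1 + 1 = 9.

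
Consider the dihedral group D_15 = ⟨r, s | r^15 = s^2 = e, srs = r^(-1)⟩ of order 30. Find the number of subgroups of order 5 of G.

|G| = 30 and 5 | 30, so subgroups of order 5 are possible by Lagrange.
The subgroups of order 5 are: {e, r^3, r^6, r^9, r^12}.
So G has 1 subgroup of order 5.

1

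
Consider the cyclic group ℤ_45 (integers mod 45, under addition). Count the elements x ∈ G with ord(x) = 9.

6

In a cyclic group of order 45, the number of elements of order d (for d | 45) is φ(d).
φ(9) = 6.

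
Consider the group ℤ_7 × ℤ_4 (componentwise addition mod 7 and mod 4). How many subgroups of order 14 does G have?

|G| = 28 and 14 | 28, so subgroups of order 14 are possible by Lagrange.
The subgroups of order 14 are: {(0,0), (0,2), (1,0), (1,2), (2,0), (2,2), (3,0), (3,2), (4,0), (4,2), (5,0), (5,2), (6,0), (6,2)}.
So G has 1 subgroup of order 14.

1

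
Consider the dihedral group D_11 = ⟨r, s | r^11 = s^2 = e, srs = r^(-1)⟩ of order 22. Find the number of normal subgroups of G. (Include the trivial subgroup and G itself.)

G has 14 subgroups. Checking conjugation-invariance by order — order 1: 1/1 normal; order 2: 0/11 normal; order 11: 1/1 normal; order 22: 1/1 normal.
Total normal subgroups: 3.

3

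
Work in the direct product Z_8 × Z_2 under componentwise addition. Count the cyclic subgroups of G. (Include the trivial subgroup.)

8

A cyclic subgroup of order d is generated by each of its φ(d) elements of order d, so the cyclic subgroups of order d number (#elements of order d)/φ(d).
Cyclic subgroups by order — order 1: 1; order 2: 3; order 4: 2; order 8: 2.
Total: 8.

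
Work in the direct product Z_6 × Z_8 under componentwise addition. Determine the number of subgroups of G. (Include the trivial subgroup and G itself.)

|G| = 48, so by Lagrange every subgroup order divides 48. Divisors: 1, 2, 3, 4, 6, 8, 12, 16, 24, 48.
Subgroups by order — order 1: 1; order 2: 3; order 3: 1; order 4: 3; order 6: 3; order 8: 3; order 12: 3; order 16: 1; order 24: 3; order 48: 1.
Total: 1 + 3 + 1 + 3 + 3 + 3 + 3 + 1 + 3 + 1 = 22.

22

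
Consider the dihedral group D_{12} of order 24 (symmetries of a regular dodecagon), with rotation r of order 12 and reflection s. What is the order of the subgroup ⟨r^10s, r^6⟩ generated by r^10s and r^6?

|⟨r^10s⟩| = 2 and |⟨r^6⟩| = 2, so |H| is a multiple of lcm(2, 2) = 2 and divides |G| = 24.
Closing under the operation: H = {e, r^6, r^4s, r^10s}, so |H| = 4.

4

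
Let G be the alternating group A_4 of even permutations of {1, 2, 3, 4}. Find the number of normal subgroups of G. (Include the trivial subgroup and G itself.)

G has 10 subgroups. Checking conjugation-invariance by order — order 1: 1/1 normal; order 2: 0/3 normal; order 3: 0/4 normal; order 4: 1/1 normal; order 12: 1/1 normal.
Total normal subgroups: 3.

3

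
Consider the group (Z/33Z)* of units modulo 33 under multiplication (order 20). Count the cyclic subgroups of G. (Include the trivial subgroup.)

8

A cyclic subgroup of order d is generated by each of its φ(d) elements of order d, so the cyclic subgroups of order d number (#elements of order d)/φ(d).
Cyclic subgroups by order — order 1: 1; order 2: 3; order 5: 1; order 10: 3.
Total: 8.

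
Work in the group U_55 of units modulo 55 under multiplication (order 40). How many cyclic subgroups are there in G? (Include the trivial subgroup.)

12

Each element a generates a cyclic subgroup ⟨a⟩; distinct elements may generate the same one (a cyclic group of order d has φ(d) generators).
Cyclic subgroups by order — order 1: 1; order 2: 3; order 4: 2; order 5: 1; order 10: 3; order 20: 2.
Total: 12.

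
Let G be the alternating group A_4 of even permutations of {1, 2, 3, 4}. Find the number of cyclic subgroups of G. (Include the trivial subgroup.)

A cyclic subgroup of order d is generated by each of its φ(d) elements of order d, so the cyclic subgroups of order d number (#elements of order d)/φ(d).
Cyclic subgroups by order — order 1: 1; order 2: 3; order 3: 4.
Total: 8.

8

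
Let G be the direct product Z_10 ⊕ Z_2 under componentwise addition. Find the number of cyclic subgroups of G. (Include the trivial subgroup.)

8

Group the elements of G by the cyclic subgroup they generate; each cyclic subgroup of order d accounts for φ(d) elements.
Cyclic subgroups by order — order 1: 1; order 2: 3; order 5: 1; order 10: 3.
Total: 8.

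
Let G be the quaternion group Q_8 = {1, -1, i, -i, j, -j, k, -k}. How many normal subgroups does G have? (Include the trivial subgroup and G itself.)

G has 6 subgroups. Checking conjugation-invariance by order — order 1: 1/1 normal; order 2: 1/1 normal; order 4: 3/3 normal; order 8: 1/1 normal.
Total normal subgroups: 6.

6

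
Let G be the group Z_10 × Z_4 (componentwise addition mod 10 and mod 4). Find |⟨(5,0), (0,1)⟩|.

8

|⟨(5,0)⟩| = 2 and |⟨(0,1)⟩| = 4, so |H| is a multiple of lcm(2, 4) = 4 and divides |G| = 40.
Closing under the operation: H = {(0,0), (0,1), (0,2), (0,3), (5,0), (5,1), (5,2), (5,3)}, so |H| = 8.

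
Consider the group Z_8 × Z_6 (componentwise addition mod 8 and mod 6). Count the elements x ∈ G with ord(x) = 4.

An element (a,b) has order lcm(ord(a), ord(b)); count pairs with lcm equal to 4.
Enumerating gives 4 such elements.

4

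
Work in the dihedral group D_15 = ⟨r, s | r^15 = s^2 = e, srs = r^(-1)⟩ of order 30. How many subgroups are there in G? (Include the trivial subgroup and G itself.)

|G| = 30, so by Lagrange every subgroup order divides 30. Divisors: 1, 2, 3, 5, 6, 10, 15, 30.
Subgroups by order — order 1: 1; order 2: 15; order 3: 1; order 5: 1; order 6: 5; order 10: 3; order 15: 1; order 30: 1.
Total: 1 + 15 + 1 + 1 + 5 + 3 + 1 + 1 = 28.

28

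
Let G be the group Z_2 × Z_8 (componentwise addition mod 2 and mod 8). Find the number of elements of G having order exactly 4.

4

An element (a,b) has order lcm(ord(a), ord(b)); count pairs with lcm equal to 4.
Enumerating gives 4 such elements.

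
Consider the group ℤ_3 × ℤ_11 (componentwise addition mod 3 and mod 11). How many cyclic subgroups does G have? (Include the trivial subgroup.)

A cyclic subgroup of order d is generated by each of its φ(d) elements of order d, so the cyclic subgroups of order d number (#elements of order d)/φ(d).
Cyclic subgroups by order — order 1: 1; order 3: 1; order 11: 1; order 33: 1.
Total: 4.

4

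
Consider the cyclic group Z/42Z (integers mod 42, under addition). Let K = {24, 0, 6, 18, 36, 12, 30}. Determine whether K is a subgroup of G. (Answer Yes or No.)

|K| = 7 divides |G| = 42, consistent with Lagrange.
K contains the identity, every element's inverse is in K, and K is closed under +: it is a subgroup.
In fact K = ⟨18⟩.

Yes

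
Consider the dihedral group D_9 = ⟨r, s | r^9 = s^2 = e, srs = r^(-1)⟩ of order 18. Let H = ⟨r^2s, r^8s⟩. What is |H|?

6

|⟨r^2s⟩| = 2 and |⟨r^8s⟩| = 2, so |H| is a multiple of lcm(2, 2) = 2 and divides |G| = 18.
Closing under the operation: H = {e, r^3, r^6, r^2s, r^5s, r^8s}, so |H| = 6.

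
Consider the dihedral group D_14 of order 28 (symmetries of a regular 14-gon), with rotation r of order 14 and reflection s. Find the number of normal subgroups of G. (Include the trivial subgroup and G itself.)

7

G has 28 subgroups. Checking conjugation-invariance by order — order 1: 1/1 normal; order 2: 1/15 normal; order 4: 0/7 normal; order 7: 1/1 normal; order 14: 3/3 normal; order 28: 1/1 normal.
Total normal subgroups: 7.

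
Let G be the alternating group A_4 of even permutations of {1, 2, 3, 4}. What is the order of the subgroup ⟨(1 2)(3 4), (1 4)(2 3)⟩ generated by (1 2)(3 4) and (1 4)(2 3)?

|⟨(1 2)(3 4)⟩| = 2 and |⟨(1 4)(2 3)⟩| = 2, so |H| is a multiple of lcm(2, 2) = 2 and divides |G| = 12.
Closing under the operation: H = {e, (1 2)(3 4), (1 3)(2 4), (1 4)(2 3)}, so |H| = 4.

4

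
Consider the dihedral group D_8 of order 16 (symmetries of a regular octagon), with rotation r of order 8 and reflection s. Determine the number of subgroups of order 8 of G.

|G| = 16 and 8 | 16, so subgroups of order 8 are possible by Lagrange.
The subgroups of order 8 are: {e, r, r^2, r^3, r^4, r^5, r^6, r^7}; {e, r^2, r^4, r^6, s, r^2s, r^4s, r^6s}; {e, r^2, r^4, r^6, rs, r^3s, r^5s, r^7s}.
So G has 3 subgroups of order 8.

3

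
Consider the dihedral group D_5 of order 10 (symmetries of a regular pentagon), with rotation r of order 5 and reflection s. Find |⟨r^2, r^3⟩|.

5

|⟨r^2⟩| = 5 and |⟨r^3⟩| = 5, so |H| is a multiple of lcm(5, 5) = 5 and divides |G| = 10.
Closing under the operation: H = {e, r, r^2, r^3, r^4}, so |H| = 5.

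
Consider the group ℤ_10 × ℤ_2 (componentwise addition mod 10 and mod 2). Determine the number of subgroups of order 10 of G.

3

|G| = 20 and 10 | 20, so subgroups of order 10 are possible by Lagrange.
The subgroups of order 10 are: {(0,0), (0,1), (2,0), (2,1), (4,0), (4,1), (6,0), (6,1), (8,0), (8,1)}; {(0,0), (1,0), (2,0), (3,0), (4,0), (5,0), (6,0), (7,0), (8,0), (9,0)}; {(0,0), (1,1), (2,0), (3,1), (4,0), (5,1), (6,0), (7,1), (8,0), (9,1)}.
So G has 3 subgroups of order 10.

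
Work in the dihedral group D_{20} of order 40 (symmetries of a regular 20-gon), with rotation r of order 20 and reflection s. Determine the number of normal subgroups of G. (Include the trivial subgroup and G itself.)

9

G has 48 subgroups. Checking conjugation-invariance by order — order 1: 1/1 normal; order 2: 1/21 normal; order 4: 1/11 normal; order 5: 1/1 normal; order 8: 0/5 normal; order 10: 1/5 normal; order 20: 3/3 normal; order 40: 1/1 normal.
Total normal subgroups: 9.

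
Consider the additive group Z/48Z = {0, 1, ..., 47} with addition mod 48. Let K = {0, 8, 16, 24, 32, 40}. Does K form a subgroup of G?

Yes

|K| = 6 divides |G| = 48, consistent with Lagrange.
K contains the identity, every element's inverse is in K, and K is closed under +: it is a subgroup.
In fact K = ⟨8⟩.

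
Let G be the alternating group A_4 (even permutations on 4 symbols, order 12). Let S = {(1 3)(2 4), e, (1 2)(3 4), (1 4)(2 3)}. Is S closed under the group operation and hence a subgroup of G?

Yes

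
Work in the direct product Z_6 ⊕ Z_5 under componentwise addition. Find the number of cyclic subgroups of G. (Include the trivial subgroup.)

8

Group the elements of G by the cyclic subgroup they generate; each cyclic subgroup of order d accounts for φ(d) elements.
Cyclic subgroups by order — order 1: 1; order 2: 1; order 3: 1; order 5: 1; order 6: 1; order 10: 1; order 15: 1; order 30: 1.
Total: 8.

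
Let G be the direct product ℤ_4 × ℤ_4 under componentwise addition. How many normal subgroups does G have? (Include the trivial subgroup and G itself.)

15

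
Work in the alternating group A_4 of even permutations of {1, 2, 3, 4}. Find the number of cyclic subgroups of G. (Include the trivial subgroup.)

Group the elements of G by the cyclic subgroup they generate; each cyclic subgroup of order d accounts for φ(d) elements.
Cyclic subgroups by order — order 1: 1; order 2: 3; order 3: 4.
Total: 8.

8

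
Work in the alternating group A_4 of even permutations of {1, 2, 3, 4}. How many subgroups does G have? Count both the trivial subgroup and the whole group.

10

|G| = 12, so by Lagrange every subgroup order divides 12. Divisors: 1, 2, 3, 4, 6, 12.
Subgroups by order — order 1: 1; order 2: 3; order 3: 4; order 4: 1; order 6: 0; order 12: 1.
Total: 1 + 3 + 4 + 1 + 0 + 1 = 10.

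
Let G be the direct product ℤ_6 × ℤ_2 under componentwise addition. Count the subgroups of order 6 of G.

3

|G| = 12 and 6 | 12, so subgroups of order 6 are possible by Lagrange.
The subgroups of order 6 are: {(0,0), (0,1), (2,0), (2,1), (4,0), (4,1)}; {(0,0), (1,0), (2,0), (3,0), (4,0), (5,0)}; {(0,0), (1,1), (2,0), (3,1), (4,0), (5,1)}.
So G has 3 subgroups of order 6.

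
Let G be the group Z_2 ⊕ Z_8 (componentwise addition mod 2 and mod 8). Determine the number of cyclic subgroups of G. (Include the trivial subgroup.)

Group the elements of G by the cyclic subgroup they generate; each cyclic subgroup of order d accounts for φ(d) elements.
Cyclic subgroups by order — order 1: 1; order 2: 3; order 4: 2; order 8: 2.
Total: 8.

8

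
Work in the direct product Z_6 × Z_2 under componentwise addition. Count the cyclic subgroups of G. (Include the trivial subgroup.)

8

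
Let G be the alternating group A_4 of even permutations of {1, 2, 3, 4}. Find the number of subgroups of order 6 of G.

0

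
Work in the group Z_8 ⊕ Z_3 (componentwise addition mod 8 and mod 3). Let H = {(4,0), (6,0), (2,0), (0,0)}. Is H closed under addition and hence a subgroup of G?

Yes

|H| = 4 divides |G| = 24, consistent with Lagrange.
H contains the identity, every element's inverse is in H, and H is closed under +: it is a subgroup.
In fact H = ⟨(6,0)⟩.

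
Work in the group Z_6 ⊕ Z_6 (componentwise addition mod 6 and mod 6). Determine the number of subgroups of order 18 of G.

|G| = 36 and 18 | 36, so subgroups of order 18 are possible by Lagrange.
The subgroups of order 18 are: {(0,0), (0,1), (0,2), (0,3), (0,4), (0,5), (2,0), (2,1), (2,2), (2,3), (2,4), (2,5), (4,0), (4,1), (4,2), (4,3), (4,4), (4,5)}; {(0,0), (0,2), (0,4), (1,0), (1,2), (1,4), (2,0), (2,2), (2,4), (3,0), (3,2), (3,4), (4,0), (4,2), (4,4), (5,0), (5,2), (5,4)}; {(0,0), (0,2), (0,4), (1,1), (1,3), (1,5), (2,0), (2,2), (2,4), (3,1), (3,3), (3,5), (4,0), (4,2), (4,4), (5,1), (5,3), (5,5)}.
So G has 3 subgroups of order 18.

3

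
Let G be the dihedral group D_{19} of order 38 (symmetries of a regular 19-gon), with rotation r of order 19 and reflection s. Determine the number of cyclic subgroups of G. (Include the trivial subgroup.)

Each element a generates a cyclic subgroup ⟨a⟩; distinct elements may generate the same one (a cyclic group of order d has φ(d) generators).
Cyclic subgroups by order — order 1: 1; order 2: 19; order 19: 1.
Total: 21.

21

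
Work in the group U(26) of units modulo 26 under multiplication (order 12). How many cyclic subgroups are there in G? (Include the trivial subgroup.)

Group the elements of G by the cyclic subgroup they generate; each cyclic subgroup of order d accounts for φ(d) elements.
Cyclic subgroups by order — order 1: 1; order 2: 1; order 3: 1; order 4: 1; order 6: 1; order 12: 1.
Total: 6.

6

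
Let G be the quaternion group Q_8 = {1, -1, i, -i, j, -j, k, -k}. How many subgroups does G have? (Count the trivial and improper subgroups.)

|G| = 8, so by Lagrange every subgroup order divides 8. Divisors: 1, 2, 4, 8.
Subgroups by order — order 1: 1; order 2: 1; order 4: 3; order 8: 1.
Total: 1 + 1 + 3 + 1 = 6.

6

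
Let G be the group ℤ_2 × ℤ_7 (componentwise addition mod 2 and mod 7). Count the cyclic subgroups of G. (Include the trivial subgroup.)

Each element a generates a cyclic subgroup ⟨a⟩; distinct elements may generate the same one (a cyclic group of order d has φ(d) generators).
Cyclic subgroups by order — order 1: 1; order 2: 1; order 7: 1; order 14: 1.
Total: 4.

4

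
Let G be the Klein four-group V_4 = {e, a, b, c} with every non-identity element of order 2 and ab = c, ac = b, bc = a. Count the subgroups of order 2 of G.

3

|G| = 4 and 2 | 4, so subgroups of order 2 are possible by Lagrange.
The subgroups of order 2 are: {e, a}; {e, b}; {e, c}.
So G has 3 subgroups of order 2.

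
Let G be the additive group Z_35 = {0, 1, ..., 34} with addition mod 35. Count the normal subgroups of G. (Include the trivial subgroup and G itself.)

4

G is abelian, so every subgroup is normal.
G has 4 subgroups in total, hence 4 normal subgroups.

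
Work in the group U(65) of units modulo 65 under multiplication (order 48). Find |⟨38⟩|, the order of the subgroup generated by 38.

4

Compute successive powers of 38 mod 65: 38, 14, 12, 1; 38^4 ≡ 1 (mod 65).
So |⟨38⟩| = 4.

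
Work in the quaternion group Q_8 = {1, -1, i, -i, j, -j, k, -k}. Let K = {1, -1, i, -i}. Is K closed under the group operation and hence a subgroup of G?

|K| = 4 divides |G| = 8, consistent with Lagrange.
K contains the identity, every element's inverse is in K, and K is closed under ·: it is a subgroup.
In fact K = ⟨-i⟩.

Yes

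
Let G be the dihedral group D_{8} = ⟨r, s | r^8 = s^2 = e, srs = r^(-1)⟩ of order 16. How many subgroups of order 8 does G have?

|G| = 16 and 8 | 16, so subgroups of order 8 are possible by Lagrange.
The subgroups of order 8 are: {e, r, r^2, r^3, r^4, r^5, r^6, r^7}; {e, r^2, r^4, r^6, s, r^2s, r^4s, r^6s}; {e, r^2, r^4, r^6, rs, r^3s, r^5s, r^7s}.
So G has 3 subgroups of order 8.

3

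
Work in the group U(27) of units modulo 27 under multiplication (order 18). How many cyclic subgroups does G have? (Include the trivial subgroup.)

Group the elements of G by the cyclic subgroup they generate; each cyclic subgroup of order d accounts for φ(d) elements.
Cyclic subgroups by order — order 1: 1; order 2: 1; order 3: 1; order 6: 1; order 9: 1; order 18: 1.
Total: 6.

6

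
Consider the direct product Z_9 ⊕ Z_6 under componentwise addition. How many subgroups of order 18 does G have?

4

|G| = 54 and 18 | 54, so subgroups of order 18 are possible by Lagrange.
The subgroups of order 18 are: {(0,0), (0,1), (0,2), (0,3), (0,4), (0,5), (3,0), (3,1), (3,2), (3,3), (3,4), (3,5), (6,0), (6,1), (6,2), (6,3), (6,4), (6,5)}; {(0,0), (0,3), (1,0), (1,3), (2,0), (2,3), (3,0), (3,3), (4,0), (4,3), (5,0), (5,3), (6,0), (6,3), (7,0), (7,3), (8,0), (8,3)}; {(0,0), (0,3), (1,1), (1,4), (2,2), (2,5), (3,0), (3,3), (4,1), (4,4), (5,2), (5,5), (6,0), (6,3), (7,1), (7,4), (8,2), (8,5)}; {(0,0), (0,3), (1,2), (1,5), (2,1), (2,4), (3,0), (3,3), (4,2), (4,5), (5,1), (5,4), (6,0), (6,3), (7,2), (7,5), (8,1), (8,4)}.
So G has 4 subgroups of order 18.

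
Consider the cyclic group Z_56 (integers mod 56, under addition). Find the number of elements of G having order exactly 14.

In a cyclic group of order 56, the number of elements of order d (for d | 56) is φ(d).
φ(14) = 6.

6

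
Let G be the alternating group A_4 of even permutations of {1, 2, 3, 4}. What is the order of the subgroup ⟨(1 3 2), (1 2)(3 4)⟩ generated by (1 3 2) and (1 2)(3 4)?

12

|⟨(1 3 2)⟩| = 3 and |⟨(1 2)(3 4)⟩| = 2, so |H| is a multiple of lcm(3, 2) = 6 and divides |G| = 12.
Closing {(1 3 2), (1 2)(3 4)} under the group operation gives all of G, so |H| = 12.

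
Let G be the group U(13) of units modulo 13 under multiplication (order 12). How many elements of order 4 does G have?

The elements of order 4 are: 5, 8.
That's 2.

2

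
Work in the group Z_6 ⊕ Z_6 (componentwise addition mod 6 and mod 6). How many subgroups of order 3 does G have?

|G| = 36 and 3 | 36, so subgroups of order 3 are possible by Lagrange.
The subgroups of order 3 are: {(0,0), (0,2), (0,4)}; {(0,0), (2,0), (4,0)}; {(0,0), (2,2), (4,4)}; {(0,0), (2,4), (4,2)}.
So G has 4 subgroups of order 3.

4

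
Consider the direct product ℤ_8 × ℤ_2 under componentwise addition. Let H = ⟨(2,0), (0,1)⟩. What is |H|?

8

|⟨(2,0)⟩| = 4 and |⟨(0,1)⟩| = 2, so |H| is a multiple of lcm(4, 2) = 4 and divides |G| = 16.
Closing under the operation: H = {(0,0), (0,1), (2,0), (2,1), (4,0), (4,1), (6,0), (6,1)}, so |H| = 8.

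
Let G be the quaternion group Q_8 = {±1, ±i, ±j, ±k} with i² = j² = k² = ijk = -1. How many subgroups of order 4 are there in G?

|G| = 8 and 4 | 8, so subgroups of order 4 are possible by Lagrange.
The subgroups of order 4 are: {1, -1, i, -i}; {1, -1, j, -j}; {1, -1, k, -k}.
So G has 3 subgroups of order 4.

3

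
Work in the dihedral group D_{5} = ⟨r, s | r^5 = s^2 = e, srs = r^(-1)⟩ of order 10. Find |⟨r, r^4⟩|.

|⟨r⟩| = 5 and |⟨r^4⟩| = 5, so |H| is a multiple of lcm(5, 5) = 5 and divides |G| = 10.
Closing under the operation: H = {e, r, r^2, r^3, r^4}, so |H| = 5.

5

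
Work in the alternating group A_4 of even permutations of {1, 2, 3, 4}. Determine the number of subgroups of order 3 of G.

4

|G| = 12 and 3 | 12, so subgroups of order 3 are possible by Lagrange.
The subgroups of order 3 are: {e, (1 2 3), (1 3 2)}; {e, (1 2 4), (1 4 2)}; {e, (1 3 4), (1 4 3)}; {e, (2 3 4), (2 4 3)}.
So G has 4 subgroups of order 3.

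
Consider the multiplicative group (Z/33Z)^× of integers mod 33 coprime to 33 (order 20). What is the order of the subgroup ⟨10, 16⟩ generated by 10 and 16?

10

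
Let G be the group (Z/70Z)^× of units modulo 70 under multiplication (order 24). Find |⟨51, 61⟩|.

|⟨51⟩| = 3 and |⟨61⟩| = 6, so |H| is a multiple of lcm(3, 6) = 6 and divides |G| = 24.
Closing under the operation: H = {1, 11, 31, 41, 51, 61}, so |H| = 6.

6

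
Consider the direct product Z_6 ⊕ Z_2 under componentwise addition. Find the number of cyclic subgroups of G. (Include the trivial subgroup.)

8

A cyclic subgroup of order d is generated by each of its φ(d) elements of order d, so the cyclic subgroups of order d number (#elements of order d)/φ(d).
Cyclic subgroups by order — order 1: 1; order 2: 3; order 3: 1; order 6: 3.
Total: 8.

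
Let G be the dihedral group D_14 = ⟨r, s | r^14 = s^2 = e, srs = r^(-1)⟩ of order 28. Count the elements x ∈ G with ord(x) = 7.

6

The elements of order 7 are: r^2, r^4, r^6, r^8, r^10, r^12.
That's 6.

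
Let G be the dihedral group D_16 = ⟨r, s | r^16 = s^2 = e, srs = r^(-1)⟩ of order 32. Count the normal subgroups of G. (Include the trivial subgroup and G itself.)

G has 36 subgroups. Checking conjugation-invariance by order — order 1: 1/1 normal; order 2: 1/17 normal; order 4: 1/9 normal; order 8: 1/5 normal; order 16: 3/3 normal; order 32: 1/1 normal.
Total normal subgroups: 8.

8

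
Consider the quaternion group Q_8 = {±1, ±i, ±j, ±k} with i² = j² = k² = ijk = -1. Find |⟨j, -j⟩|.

4

|⟨j⟩| = 4 and |⟨-j⟩| = 4, so |H| is a multiple of lcm(4, 4) = 4 and divides |G| = 8.
Closing under the operation: H = {1, -1, j, -j}, so |H| = 4.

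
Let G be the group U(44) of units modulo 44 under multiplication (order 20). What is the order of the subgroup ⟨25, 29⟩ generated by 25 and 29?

10

|⟨25⟩| = 5 and |⟨29⟩| = 10, so |H| is a multiple of lcm(5, 10) = 10 and divides |G| = 20.
Closing under the operation: H = {1, 5, 9, 13, 17, 21, 25, 29, 37, 41}, so |H| = 10.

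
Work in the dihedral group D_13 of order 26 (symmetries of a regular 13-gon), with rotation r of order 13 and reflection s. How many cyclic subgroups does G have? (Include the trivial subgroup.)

15

Each element a generates a cyclic subgroup ⟨a⟩; distinct elements may generate the same one (a cyclic group of order d has φ(d) generators).
Cyclic subgroups by order — order 1: 1; order 2: 13; order 13: 1.
Total: 15.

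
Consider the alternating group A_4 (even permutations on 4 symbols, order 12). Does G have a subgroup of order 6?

No

6 | 12, so Lagrange does not rule it out; but checking all subgroups of G, none has order 6.
(A_4 is the standard example that the converse of Lagrange fails.)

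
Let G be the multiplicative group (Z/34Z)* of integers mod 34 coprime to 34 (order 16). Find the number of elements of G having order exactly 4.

The elements of order 4 are: 13, 21.
That's 2.

2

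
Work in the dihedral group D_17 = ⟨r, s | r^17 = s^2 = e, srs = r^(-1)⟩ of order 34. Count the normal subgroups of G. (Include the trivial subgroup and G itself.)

G has 20 subgroups. Checking conjugation-invariance by order — order 1: 1/1 normal; order 2: 0/17 normal; order 17: 1/1 normal; order 34: 1/1 normal.
Total normal subgroups: 3.

3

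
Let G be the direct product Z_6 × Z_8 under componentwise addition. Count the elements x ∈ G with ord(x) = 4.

4

An element (a,b) has order lcm(ord(a), ord(b)); count pairs with lcm equal to 4.
Enumerating gives 4 such elements.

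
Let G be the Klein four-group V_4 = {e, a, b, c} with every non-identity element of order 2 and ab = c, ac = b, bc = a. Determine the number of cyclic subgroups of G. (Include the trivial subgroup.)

4

Group the elements of G by the cyclic subgroup they generate; each cyclic subgroup of order d accounts for φ(d) elements.
Cyclic subgroups by order — order 1: 1; order 2: 3.
Total: 4.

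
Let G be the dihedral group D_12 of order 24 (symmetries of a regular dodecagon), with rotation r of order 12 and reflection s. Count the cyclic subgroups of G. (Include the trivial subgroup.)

18

Group the elements of G by the cyclic subgroup they generate; each cyclic subgroup of order d accounts for φ(d) elements.
Cyclic subgroups by order — order 1: 1; order 2: 13; order 3: 1; order 4: 1; order 6: 1; order 12: 1.
Total: 18.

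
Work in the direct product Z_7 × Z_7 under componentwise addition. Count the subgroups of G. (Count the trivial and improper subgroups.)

|G| = 49, so by Lagrange every subgroup order divides 49. Divisors: 1, 7, 49.
Subgroups by order — order 1: 1; order 7: 8; order 49: 1.
Total: 1 + 8 + 1 = 10.

10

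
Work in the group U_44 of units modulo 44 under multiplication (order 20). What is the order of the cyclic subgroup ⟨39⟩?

Compute successive powers of 39 mod 44: 39, 25, 7, 9, 43, 5, 19, 37, …; 39^10 ≡ 1 (mod 44).
So |⟨39⟩| = 10.

10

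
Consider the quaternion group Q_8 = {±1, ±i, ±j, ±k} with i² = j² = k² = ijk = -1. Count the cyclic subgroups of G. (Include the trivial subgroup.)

5

Each element a generates a cyclic subgroup ⟨a⟩; distinct elements may generate the same one (a cyclic group of order d has φ(d) generators).
Cyclic subgroups by order — order 1: 1; order 2: 1; order 4: 3.
Total: 5.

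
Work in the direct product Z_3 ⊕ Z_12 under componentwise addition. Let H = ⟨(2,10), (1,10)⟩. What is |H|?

|⟨(2,10)⟩| = 6 and |⟨(1,10)⟩| = 6, so |H| is a multiple of lcm(6, 6) = 6 and divides |G| = 36.
Closing under the operation: H = {(0,0), (0,2), (0,4), (0,6), (0,8), (0,10), (1,0), (1,2), (1,4), (1,6), (1,8), (1,10), (2,0), (2,2), (2,4), (2,6), (2,8), (2,10)}, so |H| = 18.

18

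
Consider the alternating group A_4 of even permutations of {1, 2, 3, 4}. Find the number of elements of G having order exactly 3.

8

The elements of order 3 are: (2 3 4), (2 4 3), (1 2 3), (1 2 4), (1 3 2), (1 3 4), (1 4 2), (1 4 3).
That's 8.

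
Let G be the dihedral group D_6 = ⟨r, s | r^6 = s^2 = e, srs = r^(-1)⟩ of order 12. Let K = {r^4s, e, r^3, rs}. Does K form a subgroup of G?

Yes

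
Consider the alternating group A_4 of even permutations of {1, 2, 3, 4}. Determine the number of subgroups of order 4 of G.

|G| = 12 and 4 | 12, so subgroups of order 4 are possible by Lagrange.
The subgroups of order 4 are: {e, (1 2)(3 4), (1 3)(2 4), (1 4)(2 3)}.
So G has 1 subgroup of order 4.

1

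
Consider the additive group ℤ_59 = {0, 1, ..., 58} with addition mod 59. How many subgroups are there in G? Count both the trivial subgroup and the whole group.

2

Subgroups of the cyclic group ℤ_59 correspond bijectively to divisors of 59.
Divisors of 59: 1, 59.
So ℤ_59 has 2 subgroups.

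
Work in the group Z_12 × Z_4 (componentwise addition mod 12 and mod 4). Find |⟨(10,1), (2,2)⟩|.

|⟨(10,1)⟩| = 12 and |⟨(2,2)⟩| = 6, so |H| is a multiple of lcm(12, 6) = 12 and divides |G| = 48.
Closing under the operation: H = {(0,0), (0,1), (0,2), (0,3), (2,0), (2,1), (2,2), (2,3), (4,0), (4,1), (4,2), (4,3), (6,0), (6,1), (6,2), (6,3), (8,0), (8,1), (8,2), (8,3), (10,0), (10,1), (10,2), (10,3)}, so |H| = 24.

24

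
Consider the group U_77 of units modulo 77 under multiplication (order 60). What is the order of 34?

Compute successive powers of 34 mod 77: 34, 1; 34^2 ≡ 1 (mod 77).
So |⟨34⟩| = 2.

2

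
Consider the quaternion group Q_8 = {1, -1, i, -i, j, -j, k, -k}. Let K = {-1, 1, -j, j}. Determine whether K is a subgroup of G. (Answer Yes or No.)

|K| = 4 divides |G| = 8, consistent with Lagrange.
K contains the identity, every element's inverse is in K, and K is closed under ·: it is a subgroup.
In fact K = ⟨j⟩.

Yes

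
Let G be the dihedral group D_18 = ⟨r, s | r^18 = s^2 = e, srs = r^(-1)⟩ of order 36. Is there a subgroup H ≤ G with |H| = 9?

Yes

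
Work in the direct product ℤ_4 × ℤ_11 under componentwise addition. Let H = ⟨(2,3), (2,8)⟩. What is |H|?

|⟨(2,3)⟩| = 22 and |⟨(2,8)⟩| = 22, so |H| is a multiple of lcm(22, 22) = 22 and divides |G| = 44.
Closing under the operation: H = {(0,0), (0,1), (0,2), (0,3), (0,4), (0,5), (0,6), (0,7), (0,8), (0,9), (0,10), (2,0), (2,1), (2,2), (2,3), (2,4), (2,5), (2,6), (2,7), (2,8), (2,9), (2,10)}, so |H| = 22.

22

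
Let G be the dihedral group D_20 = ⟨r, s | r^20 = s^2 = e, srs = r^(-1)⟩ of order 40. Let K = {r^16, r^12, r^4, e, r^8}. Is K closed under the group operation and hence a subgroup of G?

|K| = 5 divides |G| = 40, consistent with Lagrange.
K contains the identity, every element's inverse is in K, and K is closed under ·: it is a subgroup.
In fact K = ⟨r^4⟩.

Yes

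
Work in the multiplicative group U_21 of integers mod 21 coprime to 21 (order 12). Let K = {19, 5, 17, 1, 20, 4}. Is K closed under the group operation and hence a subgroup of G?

19 ∈ K but its inverse 10 ∉ K, so K is not a subgroup.

No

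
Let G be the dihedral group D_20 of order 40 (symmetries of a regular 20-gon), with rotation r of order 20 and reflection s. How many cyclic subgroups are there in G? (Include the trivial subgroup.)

26

Group the elements of G by the cyclic subgroup they generate; each cyclic subgroup of order d accounts for φ(d) elements.
Cyclic subgroups by order — order 1: 1; order 2: 21; order 4: 1; order 5: 1; order 10: 1; order 20: 1.
Total: 26.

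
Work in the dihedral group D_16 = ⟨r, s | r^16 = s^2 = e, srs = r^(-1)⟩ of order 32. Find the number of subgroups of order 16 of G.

3

|G| = 32 and 16 | 32, so subgroups of order 16 are possible by Lagrange.
The subgroups of order 16 are: {e, r, r^2, r^3, r^4, r^5, r^6, r^7, r^8, r^9, r^10, r^11, r^12, r^13, r^14, r^15}; {e, r^2, r^4, r^6, r^8, r^10, r^12, r^14, s, r^2s, r^4s, r^6s, r^8s, r^10s, r^12s, r^14s}; {e, r^2, r^4, r^6, r^8, r^10, r^12, r^14, rs, r^3s, r^5s, r^7s, r^9s, r^11s, r^13s, r^15s}.
So G has 3 subgroups of order 16.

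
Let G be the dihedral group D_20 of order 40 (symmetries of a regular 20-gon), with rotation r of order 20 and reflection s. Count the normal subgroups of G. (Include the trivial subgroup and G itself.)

G has 48 subgroups. Checking conjugation-invariance by order — order 1: 1/1 normal; order 2: 1/21 normal; order 4: 1/11 normal; order 5: 1/1 normal; order 8: 0/5 normal; order 10: 1/5 normal; order 20: 3/3 normal; order 40: 1/1 normal.
Total normal subgroups: 9.

9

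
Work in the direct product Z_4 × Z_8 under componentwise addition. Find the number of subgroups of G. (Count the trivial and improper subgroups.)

22

|G| = 32, so by Lagrange every subgroup order divides 32. Divisors: 1, 2, 4, 8, 16, 32.
Subgroups by order — order 1: 1; order 2: 3; order 4: 7; order 8: 7; order 16: 3; order 32: 1.
Total: 1 + 3 + 7 + 7 + 3 + 1 = 22.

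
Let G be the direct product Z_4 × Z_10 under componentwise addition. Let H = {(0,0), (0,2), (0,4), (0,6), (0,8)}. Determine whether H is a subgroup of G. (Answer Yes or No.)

|H| = 5 divides |G| = 40, consistent with Lagrange.
H contains the identity, every element's inverse is in H, and H is closed under +: it is a subgroup.
In fact H = ⟨(0,2)⟩.

Yes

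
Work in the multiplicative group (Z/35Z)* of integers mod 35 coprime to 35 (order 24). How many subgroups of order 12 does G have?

3

|G| = 24 and 12 | 24, so subgroups of order 12 are possible by Lagrange.
The subgroups of order 12 are: {1, 3, 4, 9, 11, 12, 13, 16, 17, 27, 29, 33}; {1, 2, 4, 8, 9, 11, 16, 18, 22, 23, 29, 32}; {1, 4, 6, 9, 11, 16, 19, 24, 26, 29, 31, 34}.
So G has 3 subgroups of order 12.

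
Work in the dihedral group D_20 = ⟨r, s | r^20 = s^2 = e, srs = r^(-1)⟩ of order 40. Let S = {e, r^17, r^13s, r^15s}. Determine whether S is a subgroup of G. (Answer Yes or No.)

No

r^17 ∈ S but its inverse r^3 ∉ S, so S is not a subgroup.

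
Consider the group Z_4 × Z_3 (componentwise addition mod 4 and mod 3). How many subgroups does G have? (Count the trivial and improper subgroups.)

|G| = 12, so by Lagrange every subgroup order divides 12. Divisors: 1, 2, 3, 4, 6, 12.
Subgroups by order — order 1: 1; order 2: 1; order 3: 1; order 4: 1; order 6: 1; order 12: 1.
Total: 1 + 1 + 1 + 1 + 1 + 1 = 6.

6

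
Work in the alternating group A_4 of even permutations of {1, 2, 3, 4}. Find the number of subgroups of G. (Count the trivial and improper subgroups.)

|G| = 12, so by Lagrange every subgroup order divides 12. Divisors: 1, 2, 3, 4, 6, 12.
Subgroups by order — order 1: 1; order 2: 3; order 3: 4; order 4: 1; order 6: 0; order 12: 1.
Total: 1 + 3 + 4 + 1 + 0 + 1 = 10.

10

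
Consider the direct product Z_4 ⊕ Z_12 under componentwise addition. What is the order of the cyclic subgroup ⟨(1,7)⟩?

12

The order of (1,7) in Z_4 × Z_12 is lcm(ord(1) in Z_4, ord(7) in Z_12).
ord(1) = 4 and ord(7) = 12, so |⟨(1,7)⟩| = lcm(4, 12) = 12.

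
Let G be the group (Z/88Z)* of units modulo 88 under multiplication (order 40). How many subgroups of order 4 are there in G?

|G| = 40 and 4 | 40, so subgroups of order 4 are possible by Lagrange.
The subgroups of order 4 are: {1, 21, 23, 43}; {1, 21, 45, 65}; {1, 21, 67, 87}; {1, 23, 45, 67}; … (7 in all).
So G has 7 subgroups of order 4.

7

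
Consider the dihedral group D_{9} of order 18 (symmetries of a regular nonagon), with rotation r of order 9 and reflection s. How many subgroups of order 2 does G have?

9

|G| = 18 and 2 | 18, so subgroups of order 2 are possible by Lagrange.
The subgroups of order 2 are: {e, r^2s}; {e, r^3s}; {e, r^4s}; {e, r^5s}; … (9 in all).
So G has 9 subgroups of order 2.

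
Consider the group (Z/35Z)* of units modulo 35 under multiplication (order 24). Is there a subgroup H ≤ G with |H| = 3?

Yes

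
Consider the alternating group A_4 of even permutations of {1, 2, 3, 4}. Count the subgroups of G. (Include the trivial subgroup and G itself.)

10

|G| = 12, so by Lagrange every subgroup order divides 12. Divisors: 1, 2, 3, 4, 6, 12.
Subgroups by order — order 1: 1; order 2: 3; order 3: 4; order 4: 1; order 6: 0; order 12: 1.
Total: 1 + 3 + 4 + 1 + 0 + 1 = 10.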